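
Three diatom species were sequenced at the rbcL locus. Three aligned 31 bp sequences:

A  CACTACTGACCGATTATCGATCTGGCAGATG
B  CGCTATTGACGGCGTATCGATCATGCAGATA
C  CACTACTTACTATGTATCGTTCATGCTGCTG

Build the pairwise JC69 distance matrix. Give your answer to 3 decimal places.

d(A,B) = 0.316, d(A,C) = 0.422, d(B,C) = 0.422

A–B: 8/31 sites differ → p ≈ 0.258065, d = −0.75 ln(1 − 0.344087) = 0.316295 ≈ 0.316.
A–C: 10/31 sites differ → p ≈ 0.322581, d = −0.75 ln(1 − 0.430108) = 0.421731 ≈ 0.422.
B–C: 10/31 sites differ → p ≈ 0.322581, d = −0.75 ln(1 − 0.430108) = 0.421731 ≈ 0.422.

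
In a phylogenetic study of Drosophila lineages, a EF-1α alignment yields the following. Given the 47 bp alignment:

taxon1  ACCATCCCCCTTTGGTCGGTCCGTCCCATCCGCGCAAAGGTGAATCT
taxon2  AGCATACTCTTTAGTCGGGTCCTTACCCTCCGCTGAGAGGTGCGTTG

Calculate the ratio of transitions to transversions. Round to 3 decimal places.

Transitions are A↔G and C↔T; transversions are all other mismatches.
Transitions: 6. Transversions: 12.
R = 6/12 = 0.500.

0.500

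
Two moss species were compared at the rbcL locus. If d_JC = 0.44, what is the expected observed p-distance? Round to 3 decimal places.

0.333

p = (3/4)(1 − e^(−4d/3)) = 0.75 × (1 − e^(-0.586667)) = 0.75 × (1 − 0.556178) = 0.332867.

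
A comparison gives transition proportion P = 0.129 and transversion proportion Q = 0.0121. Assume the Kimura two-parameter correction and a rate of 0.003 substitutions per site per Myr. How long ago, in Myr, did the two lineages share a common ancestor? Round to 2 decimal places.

Under the Kimura two-parameter model, d = −½ ln(1 − 2P − Q) − ¼ ln(1 − 2Q).
1 − 2P − Q = 0.7299, giving −½ ln(0.7299) = 0.157424.
1 − 2Q = 0.9758, giving −¼ ln(0.9758) = 0.006124.
d = 0.157424 + 0.006124 = 0.163548.
Under a molecular clock d = 2μt, so t = d/(2μ) = 0.163548 / (2 × 0.003) = 27.26 Myr.

27.26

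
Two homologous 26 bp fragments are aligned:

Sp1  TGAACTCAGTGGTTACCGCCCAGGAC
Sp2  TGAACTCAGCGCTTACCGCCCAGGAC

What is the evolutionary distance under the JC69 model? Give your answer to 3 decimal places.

The sequences differ at 2 of 26 sites (10, 12), so p = 2/26 ≈ 0.076923.
d = −(3/4) ln(1 − 4p/3) = −0.75 ln(1 − 0.102564) = −0.75 ln(0.897436)
  = −0.75 × (-0.108213) = 0.081160 substitutions/site.

0.081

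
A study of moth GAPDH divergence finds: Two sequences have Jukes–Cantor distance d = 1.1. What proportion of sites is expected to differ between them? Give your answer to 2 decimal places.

p = (3/4)(1 − e^(−4d/3)) = 0.75 × (1 − e^(-1.466667)) = 0.75 × (1 − 0.230693) = 0.576980.

0.58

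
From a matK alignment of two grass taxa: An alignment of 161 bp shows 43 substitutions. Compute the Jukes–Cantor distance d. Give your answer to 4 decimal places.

0.3302

p = 43/161 ≈ 0.267081.
d = −(3/4) ln(1 − 4p/3) = −0.75 ln(1 − 0.356108) = −0.75 ln(0.643892)
  = −0.75 × (-0.440224) = 0.330168 substitutions/site.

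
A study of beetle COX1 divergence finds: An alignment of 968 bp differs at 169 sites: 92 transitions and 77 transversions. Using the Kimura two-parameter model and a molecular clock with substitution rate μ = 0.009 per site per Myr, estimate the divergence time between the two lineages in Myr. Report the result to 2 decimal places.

P = 92/968 ≈ 0.095041 and Q = 77/968 ≈ 0.079545.
Under the Kimura two-parameter model, d = −½ ln(1 − 2P − Q) − ¼ ln(1 − 2Q).
1 − 2P − Q = 0.730373, giving −½ ln(0.730373) = 0.157100.
1 − 2Q = 0.84091, giving −¼ ln(0.84091) = 0.043318.
d = 0.157100 + 0.043318 = 0.200418.
Under a molecular clock d = 2μt, so t = d/(2μ) = 0.200418 / (2 × 0.009) = 11.13 Myr.

11.13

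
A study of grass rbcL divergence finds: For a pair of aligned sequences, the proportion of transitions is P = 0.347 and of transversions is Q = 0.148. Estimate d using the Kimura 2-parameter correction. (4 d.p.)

1.0103

Under the Kimura two-parameter model, d = −½ ln(1 − 2P − Q) − ¼ ln(1 − 2Q).
1 − 2P − Q = 0.158, giving −½ ln(0.158) = 0.922580.
1 − 2Q = 0.704, giving −¼ ln(0.704) = 0.087744.
d = 0.922580 + 0.087744 = 1.010324.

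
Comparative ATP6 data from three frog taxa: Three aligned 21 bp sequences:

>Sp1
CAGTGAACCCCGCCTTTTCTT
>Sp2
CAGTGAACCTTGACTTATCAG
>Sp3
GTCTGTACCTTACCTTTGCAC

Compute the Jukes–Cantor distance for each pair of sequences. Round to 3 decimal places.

Sp1–Sp2: 6/21 sites differ → p ≈ 0.285714, d = −0.75 ln(1 − 0.380952) = 0.359679 ≈ 0.360.
Sp1–Sp3: 10/21 sites differ → p ≈ 0.47619, d = −0.75 ln(1 − 0.63492) = 0.755729 ≈ 0.756.
Sp2–Sp3: 9/21 sites differ → p ≈ 0.428571, d = −0.75 ln(1 − 0.571428) = 0.635472 ≈ 0.635.

d(Sp1,Sp2) = 0.360, d(Sp1,Sp3) = 0.756, d(Sp2,Sp3) = 0.635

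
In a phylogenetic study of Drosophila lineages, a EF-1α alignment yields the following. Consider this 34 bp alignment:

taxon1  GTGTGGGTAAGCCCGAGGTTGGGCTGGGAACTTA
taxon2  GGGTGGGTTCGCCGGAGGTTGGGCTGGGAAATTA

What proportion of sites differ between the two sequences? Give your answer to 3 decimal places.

0.147

The sequences differ at 5 of 34 positions (sites 2, 9, 10, 14, 31).
p = 5/34 = 0.147058… ≈ 0.147 (to 3 d.p.).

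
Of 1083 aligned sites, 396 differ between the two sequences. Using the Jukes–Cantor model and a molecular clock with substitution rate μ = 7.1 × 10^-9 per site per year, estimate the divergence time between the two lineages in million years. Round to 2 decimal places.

p = 396/1083 ≈ 0.365651.
d = −(3/4) ln(1 − 4p/3) = −0.75 ln(1 − 0.487535) = −0.75 ln(0.512465)
  = −0.75 × (-0.668523) = 0.501392 substitutions/site.
Under a molecular clock d = 2μt, so t = d/(2μ) = 0.501392 / (2 × 7.1 × 10^-9) = 35.31 million years.

35.31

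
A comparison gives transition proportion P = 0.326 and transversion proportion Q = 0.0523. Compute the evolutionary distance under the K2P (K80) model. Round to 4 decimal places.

Under the Kimura two-parameter model, d = −½ ln(1 − 2P − Q) − ¼ ln(1 − 2Q).
1 − 2P − Q = 0.2957, giving −½ ln(0.2957) = 0.609205.
1 − 2Q = 0.8954, giving −¼ ln(0.8954) = 0.027621.
d = 0.609205 + 0.027621 = 0.636826.

0.6368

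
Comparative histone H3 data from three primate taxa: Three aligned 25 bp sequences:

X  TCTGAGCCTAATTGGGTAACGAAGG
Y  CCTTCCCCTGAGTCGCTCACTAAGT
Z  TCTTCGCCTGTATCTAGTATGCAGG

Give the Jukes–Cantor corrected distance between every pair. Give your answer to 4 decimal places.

d(X,Y) = 0.6626, d(X,Z) = 0.7662, d(Y,Z) = 0.7662

X–Y: 11/25 sites differ → p = 0.44, d = −0.75 ln(1 − 0.586667) = 0.662626 ≈ 0.6626.
X–Z: 12/25 sites differ → p = 0.48, d = −0.75 ln(1 − 0.64) = 0.766238 ≈ 0.7662.
Y–Z: 12/25 sites differ → p = 0.48, d = −0.75 ln(1 − 0.64) = 0.766238 ≈ 0.7662.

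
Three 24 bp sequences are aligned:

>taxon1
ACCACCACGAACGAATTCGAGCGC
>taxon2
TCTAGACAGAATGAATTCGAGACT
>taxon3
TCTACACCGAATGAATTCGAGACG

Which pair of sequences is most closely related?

taxon1–taxon2: 10/24 differ, p = 0.417, d = 0.608.
taxon1–taxon3: 8/24 differ, p = 0.333, d = 0.441.
taxon2–taxon3: 3/24 differ, p = 0.125, d = 0.137.
The smallest distance is between taxon2 and taxon3.

taxon2 and taxon3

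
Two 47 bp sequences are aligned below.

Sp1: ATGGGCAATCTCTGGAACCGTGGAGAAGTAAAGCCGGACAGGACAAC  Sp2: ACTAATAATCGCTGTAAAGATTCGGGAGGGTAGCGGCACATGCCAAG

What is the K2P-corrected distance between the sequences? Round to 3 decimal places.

Of 47 sites, 8 differences are transitions and 14 are transversions, so P = 8/47 ≈ 0.170213 and Q = 14/47 ≈ 0.297872.
Under the Kimura two-parameter model, d = −½ ln(1 − 2P − Q) − ¼ ln(1 − 2Q).
1 − 2P − Q = 0.361702, giving −½ ln(0.361702) = 0.508467.
1 − 2Q = 0.404256, giving −¼ ln(0.404256) = 0.226427.
d = 0.508467 + 0.226427 = 0.734894.

0.735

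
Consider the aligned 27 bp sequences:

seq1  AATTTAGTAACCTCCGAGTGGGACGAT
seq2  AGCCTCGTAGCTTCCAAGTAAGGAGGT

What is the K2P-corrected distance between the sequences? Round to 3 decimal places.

0.883

Of 27 sites, 10 differences are transitions and 2 are transversions, so P = 10/27 ≈ 0.37037 and Q = 2/27 ≈ 0.074074.
Under the Kimura two-parameter model, d = −½ ln(1 − 2P − Q) − ¼ ln(1 − 2Q).
1 − 2P − Q = 0.185186, giving −½ ln(0.185186) = 0.843197.
1 − 2Q = 0.851852, giving −¼ ln(0.851852) = 0.040086.
d = 0.843197 + 0.040086 = 0.883283.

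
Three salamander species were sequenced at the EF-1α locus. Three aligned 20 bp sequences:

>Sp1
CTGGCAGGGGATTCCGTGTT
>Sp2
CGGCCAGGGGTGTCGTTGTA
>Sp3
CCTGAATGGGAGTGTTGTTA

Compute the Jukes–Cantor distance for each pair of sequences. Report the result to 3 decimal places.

Sp1–Sp2: 7/20 sites differ → p = 0.35, d = −0.75 ln(1 − 0.466667) = 0.471457 ≈ 0.471.
Sp1–Sp3: 11/20 sites differ → p = 0.55, d = −0.75 ln(1 − 0.733333) = 0.991316 ≈ 0.991.
Sp2–Sp3: 10/20 sites differ → p = 0.5, d = −0.75 ln(1 − 0.666667) = 0.823960 ≈ 0.824.

d(Sp1,Sp2) = 0.471, d(Sp1,Sp3) = 0.991, d(Sp2,Sp3) = 0.824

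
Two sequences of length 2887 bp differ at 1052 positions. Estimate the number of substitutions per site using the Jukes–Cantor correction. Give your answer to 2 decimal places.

0.50

p = 1052/2887 ≈ 0.364392.
d = −(3/4) ln(1 − 4p/3) = −0.75 ln(1 − 0.485856) = −0.75 ln(0.514144)
  = −0.75 × (-0.665252) = 0.498939 substitutions/site.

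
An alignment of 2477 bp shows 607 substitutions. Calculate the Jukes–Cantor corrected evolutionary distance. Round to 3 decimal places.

0.297

p = 607/2477 ≈ 0.245055.
d = −(3/4) ln(1 − 4p/3) = −0.75 ln(1 − 0.32674) = −0.75 ln(0.67326)
  = −0.75 × (-0.395624) = 0.296718 substitutions/site.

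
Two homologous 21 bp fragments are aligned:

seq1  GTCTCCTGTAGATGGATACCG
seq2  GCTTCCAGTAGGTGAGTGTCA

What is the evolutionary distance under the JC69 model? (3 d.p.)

0.635

The sequences differ at 9 of 21 sites (2, 3, 7, 12, 15, 16, 18, 19, 21), so p = 9/21 ≈ 0.428571.
d = −(3/4) ln(1 − 4p/3) = −0.75 ln(1 − 0.571428) = −0.75 ln(0.428572)
  = −0.75 × (-0.847297) = 0.635473 substitutions/site.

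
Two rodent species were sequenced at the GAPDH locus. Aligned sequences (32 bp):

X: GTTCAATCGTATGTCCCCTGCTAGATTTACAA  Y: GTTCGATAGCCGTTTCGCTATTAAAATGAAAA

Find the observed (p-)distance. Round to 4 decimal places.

0.4375

The sequences differ at 14 of 32 positions.
p = 14/32 = 0.4375.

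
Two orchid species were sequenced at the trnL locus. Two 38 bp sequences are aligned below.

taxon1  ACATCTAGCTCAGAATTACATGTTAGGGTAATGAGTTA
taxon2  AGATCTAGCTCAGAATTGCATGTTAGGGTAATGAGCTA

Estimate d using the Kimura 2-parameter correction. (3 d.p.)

0.084

Of 38 sites, 2 differences are transitions and 1 are transversions, so P = 2/38 ≈ 0.052632 and Q = 1/38 ≈ 0.026316.
Under the Kimura two-parameter model, d = −½ ln(1 − 2P − Q) − ¼ ln(1 − 2Q).
1 − 2P − Q = 0.86842, giving −½ ln(0.86842) = 0.070540.
1 − 2Q = 0.947368, giving −¼ ln(0.947368) = 0.013517.
d = 0.070540 + 0.013517 = 0.084057.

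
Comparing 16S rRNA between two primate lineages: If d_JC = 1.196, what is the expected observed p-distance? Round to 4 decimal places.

0.5978

p = (3/4)(1 − e^(−4d/3)) = 0.75 × (1 − e^(-1.594667)) = 0.75 × (1 − 0.202976) = 0.597768.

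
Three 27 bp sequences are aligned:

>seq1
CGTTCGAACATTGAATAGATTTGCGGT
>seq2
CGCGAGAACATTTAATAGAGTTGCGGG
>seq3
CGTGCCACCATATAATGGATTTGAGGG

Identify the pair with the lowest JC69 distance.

seq1–seq2: 6/27 differ, p = 0.222, d = 0.264.
seq1–seq3: 8/27 differ, p = 0.296, d = 0.377.
seq2–seq3: 8/27 differ, p = 0.296, d = 0.377.
The smallest distance is between seq1 and seq2.

seq1 and seq2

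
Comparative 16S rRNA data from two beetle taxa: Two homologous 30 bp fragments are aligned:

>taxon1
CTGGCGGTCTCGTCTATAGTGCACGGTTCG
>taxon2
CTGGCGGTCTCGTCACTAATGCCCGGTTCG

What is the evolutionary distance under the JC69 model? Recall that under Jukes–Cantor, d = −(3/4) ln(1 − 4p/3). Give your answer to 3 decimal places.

The sequences differ at 4 of 30 sites (15, 16, 19, 23), so p = 4/30 ≈ 0.133333.
d = −(3/4) ln(1 − 4p/3) = −0.75 ln(1 − 0.177777) = −0.75 ln(0.822223)
  = −0.75 × (-0.195744) = 0.146808 substitutions/site.

0.147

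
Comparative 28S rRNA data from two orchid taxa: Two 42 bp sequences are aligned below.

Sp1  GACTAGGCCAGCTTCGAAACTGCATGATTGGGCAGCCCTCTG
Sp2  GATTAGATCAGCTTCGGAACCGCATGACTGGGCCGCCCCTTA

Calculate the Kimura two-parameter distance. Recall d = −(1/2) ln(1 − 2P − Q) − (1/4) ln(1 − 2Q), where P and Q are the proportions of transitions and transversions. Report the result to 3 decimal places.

Of 42 sites, 9 differences are transitions and 1 are transversions, so P = 9/42 ≈ 0.214286 and Q = 1/42 ≈ 0.02381.
Under the Kimura two-parameter model, d = −½ ln(1 − 2P − Q) − ¼ ln(1 − 2Q).
1 − 2P − Q = 0.547618, giving −½ ln(0.547618) = 0.301089.
1 − 2Q = 0.95238, giving −¼ ln(0.95238) = 0.012198.
d = 0.301089 + 0.012198 = 0.313287.

0.313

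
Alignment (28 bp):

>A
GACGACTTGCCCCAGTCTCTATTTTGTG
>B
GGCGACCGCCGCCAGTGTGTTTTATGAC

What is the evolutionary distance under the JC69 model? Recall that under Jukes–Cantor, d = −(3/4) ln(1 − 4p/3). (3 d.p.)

0.556

The sequences differ at 11 of 28 sites, so p = 11/28 ≈ 0.392857.
d = −(3/4) ln(1 − 4p/3) = −0.75 ln(1 − 0.523809) = −0.75 ln(0.476191)
  = −0.75 × (-0.741936) = 0.556452 substitutions/site.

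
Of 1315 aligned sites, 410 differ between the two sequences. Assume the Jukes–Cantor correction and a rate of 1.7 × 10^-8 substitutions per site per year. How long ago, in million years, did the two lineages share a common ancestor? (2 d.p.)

11.85

p = 410/1315 ≈ 0.311787.
d = −(3/4) ln(1 − 4p/3) = −0.75 ln(1 − 0.415716) = −0.75 ln(0.584284)
  = −0.75 × (-0.537368) = 0.403026 substitutions/site.
Under a molecular clock d = 2μt, so t = d/(2μ) = 0.403026 / (2 × 1.7 × 10^-8) = 11.85 million years.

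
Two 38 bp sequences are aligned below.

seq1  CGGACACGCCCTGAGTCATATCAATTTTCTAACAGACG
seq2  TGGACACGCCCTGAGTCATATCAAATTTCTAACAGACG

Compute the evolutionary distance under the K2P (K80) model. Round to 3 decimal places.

0.055

Of 38 sites, 1 differences are transitions and 1 are transversions, so P = 1/38 ≈ 0.026316 and Q = 1/38 ≈ 0.026316.
Under the Kimura two-parameter model, d = −½ ln(1 − 2P − Q) − ¼ ln(1 − 2Q).
1 − 2P − Q = 0.921052, giving −½ ln(0.921052) = 0.041119.
1 − 2Q = 0.947368, giving −¼ ln(0.947368) = 0.013517.
d = 0.041119 + 0.013517 = 0.054636.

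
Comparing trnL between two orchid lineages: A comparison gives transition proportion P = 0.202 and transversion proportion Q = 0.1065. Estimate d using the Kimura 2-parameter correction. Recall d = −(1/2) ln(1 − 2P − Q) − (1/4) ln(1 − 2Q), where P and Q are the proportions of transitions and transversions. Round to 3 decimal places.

0.417

Under the Kimura two-parameter model, d = −½ ln(1 − 2P − Q) − ¼ ln(1 − 2Q).
1 − 2P − Q = 0.4895, giving −½ ln(0.4895) = 0.357185.
1 − 2Q = 0.787, giving −¼ ln(0.787) = 0.059882.
d = 0.357185 + 0.059882 = 0.417067.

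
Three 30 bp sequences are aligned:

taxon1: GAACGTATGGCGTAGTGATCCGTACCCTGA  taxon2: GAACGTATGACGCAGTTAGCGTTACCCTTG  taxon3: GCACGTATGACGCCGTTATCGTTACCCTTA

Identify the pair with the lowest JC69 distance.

taxon2 and taxon3

taxon1–taxon2: 8/30 differ, p = 0.267, d = 0.330.
taxon1–taxon3: 8/30 differ, p = 0.267, d = 0.330.
taxon2–taxon3: 4/30 differ, p = 0.133, d = 0.147.
The smallest distance is between taxon2 and taxon3.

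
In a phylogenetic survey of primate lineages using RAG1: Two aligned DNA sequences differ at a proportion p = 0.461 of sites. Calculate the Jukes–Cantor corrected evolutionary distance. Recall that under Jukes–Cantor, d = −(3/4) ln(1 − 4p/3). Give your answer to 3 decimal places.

0.715

d = −(3/4) ln(1 − 4p/3) = −0.75 ln(1 − 0.614667) = −0.75 ln(0.385333)
  = −0.75 × (-0.953647) = 0.715235 substitutions/site.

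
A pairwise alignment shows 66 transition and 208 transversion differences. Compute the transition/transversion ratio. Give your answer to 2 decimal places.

R = 66/208 = 0.317307… ≈ 0.32 (to 2 d.p.).

0.32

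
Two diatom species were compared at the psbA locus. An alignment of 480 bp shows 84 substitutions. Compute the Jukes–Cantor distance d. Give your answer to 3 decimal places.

p = 84/480 = 0.175.
d = −(3/4) ln(1 − 4p/3) = −0.75 ln(1 − 0.233333) = −0.75 ln(0.766667)
  = −0.75 × (-0.265703) = 0.199277 substitutions/site.

0.199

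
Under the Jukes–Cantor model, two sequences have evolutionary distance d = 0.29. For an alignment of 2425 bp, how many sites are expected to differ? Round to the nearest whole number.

Invert JC69: p = (3/4)(1 − e^(−4d/3)) = 0.75 × (1 − e^(-0.386667)) = 0.75 × (1 − 0.679317) = 0.240512.
Expected differing sites = pL ≈ 0.240512 × 2425 = 583.2416 ≈ 583.

583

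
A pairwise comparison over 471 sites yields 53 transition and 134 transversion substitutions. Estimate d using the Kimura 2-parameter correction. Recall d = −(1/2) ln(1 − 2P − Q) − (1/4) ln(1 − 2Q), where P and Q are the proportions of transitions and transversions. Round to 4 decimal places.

0.5666

P = 53/471 ≈ 0.112527 and Q = 134/471 ≈ 0.284501.
Under the Kimura two-parameter model, d = −½ ln(1 − 2P − Q) − ¼ ln(1 − 2Q).
1 − 2P − Q = 0.490445, giving −½ ln(0.490445) = 0.356221.
1 − 2Q = 0.430998, giving −¼ ln(0.430998) = 0.210413.
d = 0.356221 + 0.210413 = 0.566634.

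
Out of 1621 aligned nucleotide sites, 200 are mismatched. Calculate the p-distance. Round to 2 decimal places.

p = 200/1621 = 0.123380… ≈ 0.12 (to 2 d.p.).

0.12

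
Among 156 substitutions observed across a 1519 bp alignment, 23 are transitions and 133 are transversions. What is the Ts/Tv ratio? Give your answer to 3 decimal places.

0.173

R = 23/133 = 0.172932… ≈ 0.173 (to 3 d.p.).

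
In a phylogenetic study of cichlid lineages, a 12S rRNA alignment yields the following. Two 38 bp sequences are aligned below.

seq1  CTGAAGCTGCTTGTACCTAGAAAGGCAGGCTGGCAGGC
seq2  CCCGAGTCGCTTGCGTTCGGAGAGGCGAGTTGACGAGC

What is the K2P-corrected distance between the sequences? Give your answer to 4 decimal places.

Of 38 sites, 17 differences are transitions and 1 are transversions, so P = 17/38 ≈ 0.447368 and Q = 1/38 ≈ 0.026316.
Under the Kimura two-parameter model, d = −½ ln(1 − 2P − Q) − ¼ ln(1 − 2Q).
1 − 2P − Q = 0.078948, giving −½ ln(0.078948) = 1.269483.
1 − 2Q = 0.947368, giving −¼ ln(0.947368) = 0.013517.
d = 1.269483 + 0.013517 = 1.283000.

1.2830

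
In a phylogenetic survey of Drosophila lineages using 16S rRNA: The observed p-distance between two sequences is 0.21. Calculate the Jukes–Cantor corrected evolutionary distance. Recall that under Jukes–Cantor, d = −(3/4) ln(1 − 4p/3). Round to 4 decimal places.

0.2464

d = −(3/4) ln(1 − 4p/3) = −0.75 ln(1 − 0.28) = −0.75 ln(0.72)
  = −0.75 × (-0.328504) = 0.246378 substitutions/site.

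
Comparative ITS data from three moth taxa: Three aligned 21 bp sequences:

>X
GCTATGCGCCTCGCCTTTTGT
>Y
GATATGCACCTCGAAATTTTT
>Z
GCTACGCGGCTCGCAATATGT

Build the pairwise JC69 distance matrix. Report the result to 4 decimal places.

d(X,Y) = 0.3597, d(X,Z) = 0.2865, d(Y,Z) = 0.4408

X–Y: 6/21 sites differ → p ≈ 0.285714, d = −0.75 ln(1 − 0.380952) = 0.359679 ≈ 0.3597.
X–Z: 5/21 sites differ → p ≈ 0.238095, d = −0.75 ln(1 − 0.31746) = 0.286451 ≈ 0.2865.
Y–Z: 7/21 sites differ → p ≈ 0.333333, d = −0.75 ln(1 − 0.444444) = 0.440839 ≈ 0.4408.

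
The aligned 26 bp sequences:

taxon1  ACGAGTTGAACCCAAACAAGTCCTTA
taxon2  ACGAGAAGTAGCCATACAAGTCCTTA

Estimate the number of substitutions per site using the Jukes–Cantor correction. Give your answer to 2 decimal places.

0.22

The sequences differ at 5 of 26 sites (6, 7, 9, 11, 15), so p = 5/26 ≈ 0.192308.
d = −(3/4) ln(1 − 4p/3) = −0.75 ln(1 − 0.256411) = −0.75 ln(0.743589)
  = −0.75 × (-0.296267) = 0.222200 substitutions/site.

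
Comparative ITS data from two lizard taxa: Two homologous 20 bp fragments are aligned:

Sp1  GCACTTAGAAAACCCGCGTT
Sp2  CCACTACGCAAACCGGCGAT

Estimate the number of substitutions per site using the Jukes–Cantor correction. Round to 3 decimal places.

0.383

The sequences differ at 6 of 20 sites (1, 6, 7, 9, 15, 19), so p = 6/20 = 0.3.
d = −(3/4) ln(1 − 4p/3) = −0.75 ln(1 − 0.4) = −0.75 ln(0.6)
  = −0.75 × (-0.510826) = 0.383120 substitutions/site.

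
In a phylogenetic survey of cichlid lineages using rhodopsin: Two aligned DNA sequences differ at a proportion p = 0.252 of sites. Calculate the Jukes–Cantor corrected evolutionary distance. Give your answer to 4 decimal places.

d = −(3/4) ln(1 − 4p/3) = −0.75 ln(1 − 0.336) = −0.75 ln(0.664)
  = −0.75 × (-0.409473) = 0.307105 substitutions/site.

0.3071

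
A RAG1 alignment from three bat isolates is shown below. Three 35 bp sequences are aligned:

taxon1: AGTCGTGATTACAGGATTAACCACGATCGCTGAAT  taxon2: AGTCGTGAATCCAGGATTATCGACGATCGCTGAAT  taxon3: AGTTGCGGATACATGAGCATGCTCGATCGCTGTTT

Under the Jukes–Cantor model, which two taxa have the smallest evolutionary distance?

taxon1 and taxon2

taxon1–taxon2: 4/35 differ, p = 0.114, d = 0.124.
taxon1–taxon3: 12/35 differ, p = 0.343, d = 0.458.
taxon2–taxon3: 12/35 differ, p = 0.343, d = 0.458.
The smallest distance is between taxon1 and taxon2.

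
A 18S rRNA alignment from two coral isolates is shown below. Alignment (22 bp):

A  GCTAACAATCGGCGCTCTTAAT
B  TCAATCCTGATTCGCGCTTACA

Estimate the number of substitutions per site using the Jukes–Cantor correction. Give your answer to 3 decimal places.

The sequences differ at 12 of 22 sites, so p = 12/22 ≈ 0.545455.
d = −(3/4) ln(1 − 4p/3) = −0.75 ln(1 − 0.727273) = −0.75 ln(0.272727)
  = −0.75 × (-1.299284) = 0.974463 substitutions/site.

0.974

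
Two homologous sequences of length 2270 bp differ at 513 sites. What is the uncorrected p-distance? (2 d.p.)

0.23

p = 513/2270 = 0.225991… ≈ 0.23 (to 2 d.p.).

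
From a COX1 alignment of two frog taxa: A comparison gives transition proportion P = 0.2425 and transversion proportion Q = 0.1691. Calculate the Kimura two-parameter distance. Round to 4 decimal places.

Under the Kimura two-parameter model, d = −½ ln(1 − 2P − Q) − ¼ ln(1 − 2Q).
1 − 2P − Q = 0.3459, giving −½ ln(0.3459) = 0.530803.
1 − 2Q = 0.6618, giving −¼ ln(0.6618) = 0.103198.
d = 0.530803 + 0.103198 = 0.634001.

0.6340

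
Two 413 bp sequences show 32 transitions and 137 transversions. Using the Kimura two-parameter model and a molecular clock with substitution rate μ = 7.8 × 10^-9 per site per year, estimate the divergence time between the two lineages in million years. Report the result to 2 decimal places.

P = 32/413 ≈ 0.077482 and Q = 137/413 ≈ 0.331719.
Under the Kimura two-parameter model, d = −½ ln(1 − 2P − Q) − ¼ ln(1 − 2Q).
1 − 2P − Q = 0.513317, giving −½ ln(0.513317) = 0.333431.
1 − 2Q = 0.336562, giving −¼ ln(0.336562) = 0.272243.
d = 0.333431 + 0.272243 = 0.605674.
Under a molecular clock d = 2μt, so t = d/(2μ) = 0.605674 / (2 × 7.8 × 10^-9) = 38.83 million years.

38.83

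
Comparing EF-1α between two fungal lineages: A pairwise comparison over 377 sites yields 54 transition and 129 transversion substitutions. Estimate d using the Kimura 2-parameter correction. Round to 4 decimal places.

0.7836

P = 54/377 ≈ 0.143236 and Q = 129/377 ≈ 0.342175.
Under the Kimura two-parameter model, d = −½ ln(1 − 2P − Q) − ¼ ln(1 − 2Q).
1 − 2P − Q = 0.371353, giving −½ ln(0.371353) = 0.495301.
1 − 2Q = 0.31565, giving −¼ ln(0.31565) = 0.288280.
d = 0.495301 + 0.288280 = 0.783581.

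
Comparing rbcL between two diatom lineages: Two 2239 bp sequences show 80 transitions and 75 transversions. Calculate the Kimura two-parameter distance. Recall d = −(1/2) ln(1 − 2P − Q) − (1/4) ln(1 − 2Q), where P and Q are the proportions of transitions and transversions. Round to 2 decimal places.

0.07

P = 80/2239 ≈ 0.03573 and Q = 75/2239 ≈ 0.033497.
Under the Kimura two-parameter model, d = −½ ln(1 − 2P − Q) − ¼ ln(1 − 2Q).
1 − 2P − Q = 0.895043, giving −½ ln(0.895043) = 0.055442.
1 − 2Q = 0.933006, giving −¼ ln(0.933006) = 0.017336.
d = 0.055442 + 0.017336 = 0.072778.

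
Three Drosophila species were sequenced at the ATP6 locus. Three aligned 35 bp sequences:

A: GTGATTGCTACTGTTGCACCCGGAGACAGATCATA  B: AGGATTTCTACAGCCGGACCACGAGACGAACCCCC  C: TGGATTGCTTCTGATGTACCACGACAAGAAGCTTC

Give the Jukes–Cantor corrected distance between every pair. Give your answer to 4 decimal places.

d(A,B) = 0.6355, d(A,C) = 0.5716, d(B,C) = 0.4582

A–B: 15/35 sites differ → p ≈ 0.428571, d = −0.75 ln(1 − 0.571428) = 0.635472 ≈ 0.6355.
A–C: 14/35 sites differ → p = 0.4, d = −0.75 ln(1 − 0.533333) = 0.571605 ≈ 0.5716.
B–C: 12/35 sites differ → p ≈ 0.342857, d = −0.75 ln(1 − 0.457143) = 0.458182 ≈ 0.4582.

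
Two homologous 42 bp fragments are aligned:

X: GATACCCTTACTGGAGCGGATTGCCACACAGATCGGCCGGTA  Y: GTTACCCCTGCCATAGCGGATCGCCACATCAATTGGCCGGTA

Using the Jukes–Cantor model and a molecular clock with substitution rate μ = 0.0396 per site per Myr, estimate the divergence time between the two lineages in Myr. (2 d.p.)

4.07

The sequences differ at 11 of 42 sites, so p = 11/42 ≈ 0.261905.
d = −(3/4) ln(1 − 4p/3) = −0.75 ln(1 − 0.349207) = −0.75 ln(0.650793)
  = −0.75 × (-0.429564) = 0.322173 substitutions/site.
Under a molecular clock d = 2μt, so t = d/(2μ) = 0.322173 / (2 × 0.0396) = 4.07 Myr.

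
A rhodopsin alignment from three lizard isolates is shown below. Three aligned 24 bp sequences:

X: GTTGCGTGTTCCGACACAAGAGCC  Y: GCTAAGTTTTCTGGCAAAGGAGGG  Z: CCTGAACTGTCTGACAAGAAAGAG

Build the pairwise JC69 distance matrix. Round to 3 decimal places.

X–Y: 10/24 sites differ → p ≈ 0.416667, d = −0.75 ln(1 − 0.555556) = 0.608198 ≈ 0.608.
X–Z: 13/24 sites differ → p ≈ 0.541667, d = −0.75 ln(1 − 0.722223) = 0.960702 ≈ 0.961.
Y–Z: 10/24 sites differ → p ≈ 0.416667, d = −0.75 ln(1 − 0.555556) = 0.608198 ≈ 0.608.

d(X,Y) = 0.608, d(X,Z) = 0.961, d(Y,Z) = 0.608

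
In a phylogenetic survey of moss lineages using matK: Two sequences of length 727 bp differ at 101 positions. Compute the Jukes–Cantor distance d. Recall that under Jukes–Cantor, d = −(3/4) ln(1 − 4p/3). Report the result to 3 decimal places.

p = 101/727 ≈ 0.138927.
d = −(3/4) ln(1 − 4p/3) = −0.75 ln(1 − 0.185236) = −0.75 ln(0.814764)
  = −0.75 × (-0.204857) = 0.153643 substitutions/site.

0.154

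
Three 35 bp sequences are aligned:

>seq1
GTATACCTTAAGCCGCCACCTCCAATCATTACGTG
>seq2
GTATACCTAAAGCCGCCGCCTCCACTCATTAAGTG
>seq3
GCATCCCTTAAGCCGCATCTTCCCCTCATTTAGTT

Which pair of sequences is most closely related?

seq1 and seq2

seq1–seq2: 4/35 differ, p = 0.114, d = 0.124.
seq1–seq3: 10/35 differ, p = 0.286, d = 0.360.
seq2–seq3: 9/35 differ, p = 0.257, d = 0.315.
The smallest distance is between seq1 and seq2.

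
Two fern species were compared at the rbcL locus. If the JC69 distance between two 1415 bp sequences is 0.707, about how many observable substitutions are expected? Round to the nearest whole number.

Invert JC69: p = (3/4)(1 − e^(−4d/3)) = 0.75 × (1 − e^(-0.942667)) = 0.75 × (1 − 0.389587) = 0.457810.
Expected differing sites = pL ≈ 0.457810 × 1415 = 647.80115 ≈ 648.

648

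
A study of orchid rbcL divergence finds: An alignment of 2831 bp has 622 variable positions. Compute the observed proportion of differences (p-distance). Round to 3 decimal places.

p = 622/2831 = 0.219710… ≈ 0.220 (to 3 d.p.).

0.220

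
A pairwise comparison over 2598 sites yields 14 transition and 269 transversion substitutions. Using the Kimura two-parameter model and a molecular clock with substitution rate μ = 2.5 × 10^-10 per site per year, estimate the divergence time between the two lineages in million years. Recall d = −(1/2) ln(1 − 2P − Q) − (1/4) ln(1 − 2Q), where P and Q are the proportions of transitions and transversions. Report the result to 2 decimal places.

237.42

P = 14/2598 ≈ 0.005389 and Q = 269/2598 ≈ 0.103541.
Under the Kimura two-parameter model, d = −½ ln(1 − 2P − Q) − ¼ ln(1 − 2Q).
1 − 2P − Q = 0.885681, giving −½ ln(0.885681) = 0.060699.
1 − 2Q = 0.792918, giving −¼ ln(0.792918) = 0.058009.
d = 0.060699 + 0.058009 = 0.118708.
Under a molecular clock d = 2μt, so t = d/(2μ) = 0.118708 / (2 × 2.5 × 10^-10) = 237.42 million years.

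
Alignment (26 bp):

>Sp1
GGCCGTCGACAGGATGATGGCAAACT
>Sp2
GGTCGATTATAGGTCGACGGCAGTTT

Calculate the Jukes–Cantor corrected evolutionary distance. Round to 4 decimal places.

0.6228

The sequences differ at 11 of 26 sites, so p = 11/26 ≈ 0.423077.
d = −(3/4) ln(1 − 4p/3) = −0.75 ln(1 − 0.564103) = −0.75 ln(0.435897)
  = −0.75 × (-0.830349) = 0.622762 substitutions/site.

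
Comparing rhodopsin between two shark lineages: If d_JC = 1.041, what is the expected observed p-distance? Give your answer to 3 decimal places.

0.563

p = (3/4)(1 − e^(−4d/3)) = 0.75 × (1 − e^(-1.388)) = 0.75 × (1 − 0.249574) = 0.562820.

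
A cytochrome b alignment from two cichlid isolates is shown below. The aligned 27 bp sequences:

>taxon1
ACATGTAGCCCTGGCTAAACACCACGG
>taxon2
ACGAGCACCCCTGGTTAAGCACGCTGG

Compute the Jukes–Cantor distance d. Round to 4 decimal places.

The sequences differ at 9 of 27 sites (3, 4, 6, 8, 15, 19, 23, 24, 25), so p = 9/27 ≈ 0.333333.
d = −(3/4) ln(1 − 4p/3) = −0.75 ln(1 − 0.444444) = −0.75 ln(0.555556)
  = −0.75 × (-0.587786) = 0.440840 substitutions/site.

0.4408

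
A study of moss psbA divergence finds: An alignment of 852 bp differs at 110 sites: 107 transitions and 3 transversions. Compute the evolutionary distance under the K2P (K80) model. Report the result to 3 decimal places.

0.149

P = 107/852 ≈ 0.125587 and Q = 3/852 ≈ 0.003521.
Under the Kimura two-parameter model, d = −½ ln(1 − 2P − Q) − ¼ ln(1 − 2Q).
1 − 2P − Q = 0.745305, giving −½ ln(0.745305) = 0.146981.
1 − 2Q = 0.992958, giving −¼ ln(0.992958) = 0.001767.
d = 0.146981 + 0.001767 = 0.148748.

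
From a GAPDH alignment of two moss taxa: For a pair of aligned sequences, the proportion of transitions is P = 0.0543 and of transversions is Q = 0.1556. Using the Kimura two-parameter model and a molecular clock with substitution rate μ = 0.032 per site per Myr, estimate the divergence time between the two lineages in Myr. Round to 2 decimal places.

3.85

Under the Kimura two-parameter model, d = −½ ln(1 − 2P − Q) − ¼ ln(1 − 2Q).
1 − 2P − Q = 0.7358, giving −½ ln(0.7358) = 0.153398.
1 − 2Q = 0.6888, giving −¼ ln(0.6888) = 0.093201.
d = 0.153398 + 0.093201 = 0.246599.
Under a molecular clock d = 2μt, so t = d/(2μ) = 0.246599 / (2 × 0.032) = 3.85 Myr.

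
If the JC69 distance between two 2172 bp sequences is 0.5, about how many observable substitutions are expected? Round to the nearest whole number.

793

Invert JC69: p = (3/4)(1 − e^(−4d/3)) = 0.75 × (1 − e^(-0.666667)) = 0.75 × (1 − 0.513417) = 0.364937.
Expected differing sites = pL ≈ 0.364937 × 2172 = 792.643164 ≈ 793.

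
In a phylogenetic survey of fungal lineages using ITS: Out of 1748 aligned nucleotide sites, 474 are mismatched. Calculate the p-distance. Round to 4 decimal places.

0.2712

p = 474/1748 = 0.271167… ≈ 0.2712 (to 4 d.p.).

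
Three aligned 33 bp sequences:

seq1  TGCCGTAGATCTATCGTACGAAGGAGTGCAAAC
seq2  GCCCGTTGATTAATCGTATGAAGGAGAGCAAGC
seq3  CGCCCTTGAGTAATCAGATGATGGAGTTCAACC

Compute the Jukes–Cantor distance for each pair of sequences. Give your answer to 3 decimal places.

d(seq1,seq2) = 0.293, d(seq1,seq3) = 0.497, d(seq2,seq3) = 0.388

seq1–seq2: 8/33 sites differ → p ≈ 0.242424, d = −0.75 ln(1 − 0.323232) = 0.292820 ≈ 0.293.
seq1–seq3: 12/33 sites differ → p ≈ 0.363636, d = −0.75 ln(1 − 0.484848) = 0.497470 ≈ 0.497.
seq2–seq3: 10/33 sites differ → p ≈ 0.30303, d = −0.75 ln(1 − 0.40404) = 0.388186 ≈ 0.388.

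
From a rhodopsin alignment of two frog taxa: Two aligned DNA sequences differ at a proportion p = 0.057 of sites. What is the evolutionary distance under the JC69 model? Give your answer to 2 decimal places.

d = −(3/4) ln(1 − 4p/3) = −0.75 ln(1 − 0.076) = −0.75 ln(0.924)
  = −0.75 × (-0.079043) = 0.059282 substitutions/site.

0.06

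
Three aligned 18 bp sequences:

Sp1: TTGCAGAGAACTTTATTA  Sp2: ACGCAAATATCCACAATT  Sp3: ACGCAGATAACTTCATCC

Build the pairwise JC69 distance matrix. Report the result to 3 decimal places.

Sp1–Sp2: 10/18 sites differ → p ≈ 0.555556, d = −0.75 ln(1 − 0.740741) = 1.012446 ≈ 1.012.
Sp1–Sp3: 6/18 sites differ → p ≈ 0.333333, d = −0.75 ln(1 − 0.444444) = 0.440839 ≈ 0.441.
Sp2–Sp3: 7/18 sites differ → p ≈ 0.388889, d = −0.75 ln(1 − 0.518519) = 0.548166 ≈ 0.548.

d(Sp1,Sp2) = 1.012, d(Sp1,Sp3) = 0.441, d(Sp2,Sp3) = 0.548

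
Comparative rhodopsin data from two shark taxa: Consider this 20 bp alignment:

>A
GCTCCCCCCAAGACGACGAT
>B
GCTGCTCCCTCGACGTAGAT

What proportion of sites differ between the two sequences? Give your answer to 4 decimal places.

0.3000

The sequences differ at 6 of 20 positions (sites 4, 6, 10, 11, 16, 17).
p = 6/20 = 0.3000.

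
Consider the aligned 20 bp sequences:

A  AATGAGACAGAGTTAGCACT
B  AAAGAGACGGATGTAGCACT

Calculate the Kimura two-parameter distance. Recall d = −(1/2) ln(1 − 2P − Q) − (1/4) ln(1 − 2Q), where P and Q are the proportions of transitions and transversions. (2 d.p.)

Of 20 sites, 1 differences are transitions and 3 are transversions, so P = 1/20 = 0.05 and Q = 3/20 = 0.15.
Under the Kimura two-parameter model, d = −½ ln(1 − 2P − Q) − ¼ ln(1 − 2Q).
1 − 2P − Q = 0.75, giving −½ ln(0.75) = 0.143841.
1 − 2Q = 0.7, giving −¼ ln(0.7) = 0.089169.
d = 0.143841 + 0.089169 = 0.233010.

0.23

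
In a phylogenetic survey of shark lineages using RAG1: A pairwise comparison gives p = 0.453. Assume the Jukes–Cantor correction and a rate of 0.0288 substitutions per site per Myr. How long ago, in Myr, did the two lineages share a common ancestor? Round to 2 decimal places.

12.06

d = −(3/4) ln(1 − 4p/3) = −0.75 ln(1 − 0.604) = −0.75 ln(0.396)
  = −0.75 × (-0.926341) = 0.694756 substitutions/site.
Under a molecular clock d = 2μt, so t = d/(2μ) = 0.694756 / (2 × 0.0288) = 12.06 Myr.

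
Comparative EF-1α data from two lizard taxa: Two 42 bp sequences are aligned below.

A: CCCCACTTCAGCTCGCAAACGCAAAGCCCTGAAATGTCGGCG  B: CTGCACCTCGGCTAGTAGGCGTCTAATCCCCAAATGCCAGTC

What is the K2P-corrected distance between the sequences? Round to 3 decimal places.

Of 42 sites, 13 differences are transitions and 6 are transversions, so P = 13/42 ≈ 0.309524 and Q = 6/42 ≈ 0.142857.
Under the Kimura two-parameter model, d = −½ ln(1 − 2P − Q) − ¼ ln(1 − 2Q).
1 − 2P − Q = 0.238095, giving −½ ln(0.238095) = 0.717543.
1 − 2Q = 0.714286, giving −¼ ln(0.714286) = 0.084118.
d = 0.717543 + 0.084118 = 0.801661.

0.802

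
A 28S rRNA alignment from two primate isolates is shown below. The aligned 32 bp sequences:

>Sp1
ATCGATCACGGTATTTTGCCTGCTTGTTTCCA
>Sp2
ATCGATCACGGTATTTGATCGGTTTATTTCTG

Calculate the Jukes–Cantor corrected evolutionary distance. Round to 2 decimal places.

The sequences differ at 8 of 32 sites (17, 18, 19, 21, 23, 26, 31, 32), so p = 8/32 = 0.25.
d = −(3/4) ln(1 − 4p/3) = −0.75 ln(1 − 0.333333) = −0.75 ln(0.666667)
  = −0.75 × (-0.405465) = 0.304099 substitutions/site.

0.30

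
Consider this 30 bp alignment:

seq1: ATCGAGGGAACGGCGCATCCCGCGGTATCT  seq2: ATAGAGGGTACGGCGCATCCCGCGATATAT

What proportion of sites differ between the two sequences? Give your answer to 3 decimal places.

The sequences differ at 4 of 30 positions (sites 3, 9, 25, 29).
p = 4/30 = 0.133333… ≈ 0.133 (to 3 d.p.).

0.133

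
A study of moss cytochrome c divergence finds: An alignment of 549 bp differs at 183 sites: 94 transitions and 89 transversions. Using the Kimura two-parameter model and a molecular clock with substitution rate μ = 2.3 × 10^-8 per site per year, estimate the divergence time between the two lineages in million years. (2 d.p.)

9.76

P = 94/549 ≈ 0.17122 and Q = 89/549 ≈ 0.162113.
Under the Kimura two-parameter model, d = −½ ln(1 − 2P − Q) − ¼ ln(1 − 2Q).
1 − 2P − Q = 0.495447, giving −½ ln(0.495447) = 0.351147.
1 − 2Q = 0.675774, giving −¼ ln(0.675774) = 0.097974.
d = 0.351147 + 0.097974 = 0.449121.
Under a molecular clock d = 2μt, so t = d/(2μ) = 0.449121 / (2 × 2.3 × 10^-8) = 9.76 million years.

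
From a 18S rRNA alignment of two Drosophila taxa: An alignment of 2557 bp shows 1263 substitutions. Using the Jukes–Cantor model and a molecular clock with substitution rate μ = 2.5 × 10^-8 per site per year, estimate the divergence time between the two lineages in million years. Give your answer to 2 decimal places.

16.12

p = 1263/2557 ≈ 0.493938.
d = −(3/4) ln(1 − 4p/3) = −0.75 ln(1 − 0.658584) = −0.75 ln(0.341416)
  = −0.75 × (-1.074654) = 0.805991 substitutions/site.
Under a molecular clock d = 2μt, so t = d/(2μ) = 0.805991 / (2 × 2.5 × 10^-8) = 16.12 million years.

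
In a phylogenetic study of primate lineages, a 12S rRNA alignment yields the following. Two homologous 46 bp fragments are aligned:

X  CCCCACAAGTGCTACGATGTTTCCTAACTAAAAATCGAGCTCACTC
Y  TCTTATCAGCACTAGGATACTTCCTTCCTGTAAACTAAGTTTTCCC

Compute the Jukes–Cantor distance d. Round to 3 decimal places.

0.704

The sequences differ at 21 of 46 sites, so p = 21/46 ≈ 0.456522.
d = −(3/4) ln(1 − 4p/3) = −0.75 ln(1 − 0.608696) = −0.75 ln(0.391304)
  = −0.75 × (-0.938271) = 0.703703 substitutions/site.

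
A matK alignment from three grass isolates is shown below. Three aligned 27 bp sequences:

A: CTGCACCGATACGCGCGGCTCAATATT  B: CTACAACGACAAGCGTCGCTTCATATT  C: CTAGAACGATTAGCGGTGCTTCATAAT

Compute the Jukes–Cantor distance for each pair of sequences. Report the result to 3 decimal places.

A–B: 8/27 sites differ → p ≈ 0.296296, d = −0.75 ln(1 − 0.395061) = 0.376971 ≈ 0.377.
A–C: 10/27 sites differ → p ≈ 0.37037, d = −0.75 ln(1 − 0.493827) = 0.510658 ≈ 0.511.
B–C: 6/27 sites differ → p ≈ 0.222222, d = −0.75 ln(1 − 0.296296) = 0.263548 ≈ 0.264.

d(A,B) = 0.377, d(A,C) = 0.511, d(B,C) = 0.264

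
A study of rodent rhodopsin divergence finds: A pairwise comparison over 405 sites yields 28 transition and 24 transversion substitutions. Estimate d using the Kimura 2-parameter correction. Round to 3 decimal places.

P = 28/405 ≈ 0.069136 and Q = 24/405 ≈ 0.059259.
Under the Kimura two-parameter model, d = −½ ln(1 − 2P − Q) − ¼ ln(1 − 2Q).
1 − 2P − Q = 0.802469, giving −½ ln(0.802469) = 0.110031.
1 − 2Q = 0.881482, giving −¼ ln(0.881482) = 0.031538.
d = 0.110031 + 0.031538 = 0.141569.

0.142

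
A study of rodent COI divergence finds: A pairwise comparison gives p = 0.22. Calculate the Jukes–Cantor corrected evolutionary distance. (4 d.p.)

0.2604

d = −(3/4) ln(1 − 4p/3) = −0.75 ln(1 − 0.293333) = −0.75 ln(0.706667)
  = −0.75 × (-0.347196) = 0.260397 substitutions/site.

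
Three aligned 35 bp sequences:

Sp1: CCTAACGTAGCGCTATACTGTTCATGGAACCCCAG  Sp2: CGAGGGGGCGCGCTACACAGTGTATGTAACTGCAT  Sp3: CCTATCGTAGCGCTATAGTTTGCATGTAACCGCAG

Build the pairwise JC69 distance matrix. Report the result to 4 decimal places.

Sp1–Sp2: 15/35 sites differ → p ≈ 0.428571, d = −0.75 ln(1 − 0.571428) = 0.635472 ≈ 0.6355.
Sp1–Sp3: 6/35 sites differ → p ≈ 0.171429, d = −0.75 ln(1 − 0.228572) = 0.194634 ≈ 0.1946.
Sp2–Sp3: 14/35 sites differ → p = 0.4, d = −0.75 ln(1 − 0.533333) = 0.571605 ≈ 0.5716.

d(Sp1,Sp2) = 0.6355, d(Sp1,Sp3) = 0.1946, d(Sp2,Sp3) = 0.5716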